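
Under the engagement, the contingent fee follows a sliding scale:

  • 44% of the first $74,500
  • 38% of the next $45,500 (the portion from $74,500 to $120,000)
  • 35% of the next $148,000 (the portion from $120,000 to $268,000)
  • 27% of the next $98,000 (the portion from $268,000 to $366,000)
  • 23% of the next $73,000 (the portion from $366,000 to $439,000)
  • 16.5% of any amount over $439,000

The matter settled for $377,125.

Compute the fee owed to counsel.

$130,888.75

First $74,500 at 44% = $32,780.00
Next $45,500 at 38% = $17,290.00
Next $148,000 at 35% = $51,800.00
Next $98,000 at 27% = $26,460.00
Remaining $11,125 at 23% = $2,558.75
Fee: $32,780.00 + $17,290.00 + $51,800.00 + $26,460.00 + $2,558.75 = $130,888.75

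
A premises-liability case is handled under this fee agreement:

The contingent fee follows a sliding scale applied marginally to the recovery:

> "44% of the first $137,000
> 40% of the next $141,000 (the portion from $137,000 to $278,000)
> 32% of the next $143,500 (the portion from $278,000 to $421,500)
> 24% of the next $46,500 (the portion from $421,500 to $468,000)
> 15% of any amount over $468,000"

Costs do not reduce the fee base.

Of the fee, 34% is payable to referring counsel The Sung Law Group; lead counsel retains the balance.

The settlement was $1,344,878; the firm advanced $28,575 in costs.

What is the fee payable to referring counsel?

$103,799.18

Fee base is the gross recovery, $1,344,878; costs are reimbursed separately.
First $137,000 at 44% = $60,280.00
Next $141,000 at 40% = $56,400.00
Next $143,500 at 32% = $45,920.00
Next $46,500 at 24% = $11,160.00
Remaining $876,878 at 15% = $131,531.70
Fee: $60,280.00 + $56,400.00 + $45,920.00 + $11,160.00 + $131,531.70 = $305,291.70
Referral share: 34% of $305,291.70 = $103,799.18; lead counsel retains $305,291.70 − $103,799.18 = $201,492.52.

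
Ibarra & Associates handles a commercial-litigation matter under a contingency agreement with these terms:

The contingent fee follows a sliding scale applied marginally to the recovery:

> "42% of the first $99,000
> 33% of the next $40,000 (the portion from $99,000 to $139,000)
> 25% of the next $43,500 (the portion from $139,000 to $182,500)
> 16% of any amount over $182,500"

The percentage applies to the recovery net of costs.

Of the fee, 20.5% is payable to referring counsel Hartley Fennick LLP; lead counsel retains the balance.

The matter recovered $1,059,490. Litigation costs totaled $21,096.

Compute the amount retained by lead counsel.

$161,065.44

Fee base (net of costs): $1,059,490 − $21,096 = $1,038,394
First $99,000 at 42% = $41,580.00
Next $40,000 at 33% = $13,200.00
Next $43,500 at 25% = $10,875.00
Remaining $855,894 at 16% = $136,943.04
Fee: $41,580.00 + $13,200.00 + $10,875.00 + $136,943.04 = $202,598.04
Referral share: 20.5% of $202,598.04 = $41,532.60; lead counsel retains $202,598.04 − $41,532.60 = $161,065.44.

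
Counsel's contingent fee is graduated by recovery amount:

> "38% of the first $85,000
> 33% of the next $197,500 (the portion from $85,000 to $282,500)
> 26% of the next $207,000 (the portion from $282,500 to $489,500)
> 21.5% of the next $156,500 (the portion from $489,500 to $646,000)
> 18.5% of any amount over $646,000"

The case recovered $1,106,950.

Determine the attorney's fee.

First $85,000 at 38% = $32,300.00
Next $197,500 at 33% = $65,175.00
Next $207,000 at 26% = $53,820.00
Next $156,500 at 21.5% = $33,647.50
Remaining $460,950 at 18.5% = $85,275.75
Fee: $32,300.00 + $65,175.00 + $53,820.00 + $33,647.50 + $85,275.75 = $270,218.25

$270,218.25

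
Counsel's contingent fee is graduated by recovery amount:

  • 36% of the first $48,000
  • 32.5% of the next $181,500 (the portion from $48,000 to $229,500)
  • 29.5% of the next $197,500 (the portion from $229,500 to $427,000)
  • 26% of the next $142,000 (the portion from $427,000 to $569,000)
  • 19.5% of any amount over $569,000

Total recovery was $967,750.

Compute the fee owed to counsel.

First $48,000 at 36% = $17,280.00
Next $181,500 at 32.5% = $58,987.50
Next $197,500 at 29.5% = $58,262.50
Next $142,000 at 26% = $36,920.00
Remaining $398,750 at 19.5% = $77,756.25
Fee: $17,280.00 + $58,987.50 + $58,262.50 + $36,920.00 + $77,756.25 = $249,206.25

$249,206.25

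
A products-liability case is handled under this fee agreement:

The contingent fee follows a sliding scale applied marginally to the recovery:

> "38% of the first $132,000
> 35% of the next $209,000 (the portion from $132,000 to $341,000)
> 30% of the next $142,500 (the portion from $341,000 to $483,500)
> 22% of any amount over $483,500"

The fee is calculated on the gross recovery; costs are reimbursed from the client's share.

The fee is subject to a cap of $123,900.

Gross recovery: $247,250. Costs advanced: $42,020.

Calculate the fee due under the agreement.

$90,497.50

Fee base is the gross recovery, $247,250; costs are reimbursed separately.
First $132,000 at 38% = $50,160.00
Remaining $115,250 at 35% = $40,337.50
Fee: $50,160.00 + $40,337.50 = $90,497.50
$90,497.50 is under the $123,900 cap.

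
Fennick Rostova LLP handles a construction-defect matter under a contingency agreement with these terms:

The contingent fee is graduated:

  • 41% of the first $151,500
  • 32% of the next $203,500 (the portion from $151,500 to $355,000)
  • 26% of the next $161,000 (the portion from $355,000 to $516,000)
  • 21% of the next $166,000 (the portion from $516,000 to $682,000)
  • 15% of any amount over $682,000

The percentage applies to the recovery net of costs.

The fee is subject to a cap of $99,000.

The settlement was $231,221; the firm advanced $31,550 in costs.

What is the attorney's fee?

Fee base (net of costs): $231,221 − $31,550 = $199,671
First $151,500 at 41% = $62,115.00
Remaining $48,171 at 32% = $15,414.72
Fee: $62,115.00 + $15,414.72 = $77,529.72
$77,529.72 is under the $99,000 cap.

$77,529.72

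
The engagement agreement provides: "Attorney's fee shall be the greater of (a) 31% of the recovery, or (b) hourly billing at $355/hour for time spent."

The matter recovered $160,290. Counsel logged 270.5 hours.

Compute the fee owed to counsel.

$96,027.50

(a) 31% of $160,290 = $49,689.90
(b) 270.5 × $355 = $96,027.50
The greater is (b): $96,027.50.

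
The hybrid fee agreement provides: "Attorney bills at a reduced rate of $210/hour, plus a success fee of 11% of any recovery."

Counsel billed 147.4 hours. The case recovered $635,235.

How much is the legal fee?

Hourly: 147.4 × $210 = $30,954.00
Success fee: 11% of $635,235 = $69,875.85
Total: $30,954.00 + $69,875.85 = $100,829.85

$100,829.85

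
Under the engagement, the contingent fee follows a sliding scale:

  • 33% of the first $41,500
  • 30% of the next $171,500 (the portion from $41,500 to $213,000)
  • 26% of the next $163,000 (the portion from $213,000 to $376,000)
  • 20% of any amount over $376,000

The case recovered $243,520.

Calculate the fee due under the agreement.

$73,080.20

First $41,500 at 33% = $13,695.00
Next $171,500 at 30% = $51,450.00
Remaining $30,520 at 26% = $7,935.20
Fee: $13,695.00 + $51,450.00 + $7,935.20 = $73,080.20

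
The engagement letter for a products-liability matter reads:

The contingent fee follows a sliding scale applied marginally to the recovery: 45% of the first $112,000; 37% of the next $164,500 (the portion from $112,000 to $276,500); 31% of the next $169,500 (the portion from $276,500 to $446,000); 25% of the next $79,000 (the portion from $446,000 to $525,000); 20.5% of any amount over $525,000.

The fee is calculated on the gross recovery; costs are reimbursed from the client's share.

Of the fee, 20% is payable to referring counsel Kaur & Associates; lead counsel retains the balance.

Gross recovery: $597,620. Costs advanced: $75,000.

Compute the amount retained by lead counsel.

$158,757.68

Fee base is the gross recovery, $597,620; costs are reimbursed separately.
First $112,000 at 45% = $50,400.00
Next $164,500 at 37% = $60,865.00
Next $169,500 at 31% = $52,545.00
Next $79,000 at 25% = $19,750.00
Remaining $72,620 at 20.5% = $14,887.10
Fee: $50,400.00 + $60,865.00 + $52,545.00 + $19,750.00 + $14,887.10 = $198,447.10
Referral share: 20% of $198,447.10 = $39,689.42; lead counsel retains $198,447.10 − $39,689.42 = $158,757.68.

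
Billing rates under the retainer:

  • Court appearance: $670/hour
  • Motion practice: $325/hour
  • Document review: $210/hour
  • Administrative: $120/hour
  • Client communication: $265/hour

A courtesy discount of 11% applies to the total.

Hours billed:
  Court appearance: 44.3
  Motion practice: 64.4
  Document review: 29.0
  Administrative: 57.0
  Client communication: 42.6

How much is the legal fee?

$66,598.70

Court appearance: 44.3 × $670 = $29,681.00
Motion practice: 64.4 × $325 = $20,930.00
Document review: 29.0 × $210 = $6,090.00
Administrative: 57.0 × $120 = $6,840.00
Client communication: 42.6 × $265 = $11,289.00
Subtotal: $74,830.00
Less 11% discount: −$8,231.30
Total: $74,830.00 − $8,231.30 = $66,598.70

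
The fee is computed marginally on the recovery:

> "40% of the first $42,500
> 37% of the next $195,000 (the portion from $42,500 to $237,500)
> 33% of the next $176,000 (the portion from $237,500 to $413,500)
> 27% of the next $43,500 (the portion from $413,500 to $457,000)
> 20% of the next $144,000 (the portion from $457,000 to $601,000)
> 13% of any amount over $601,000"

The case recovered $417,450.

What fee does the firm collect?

First $42,500 at 40% = $17,000.00
Next $195,000 at 37% = $72,150.00
Next $176,000 at 33% = $58,080.00
Remaining $3,950 at 27% = $1,066.50
Fee: $17,000.00 + $72,150.00 + $58,080.00 + $1,066.50 = $148,296.50

$148,296.50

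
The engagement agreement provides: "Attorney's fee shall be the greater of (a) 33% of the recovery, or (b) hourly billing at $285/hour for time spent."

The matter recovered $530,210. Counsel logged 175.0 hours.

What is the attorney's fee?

(a) 33% of $530,210 = $174,969.30
(b) 175.0 × $285 = $49,875.00
The greater is (a): $174,969.30.

$174,969.30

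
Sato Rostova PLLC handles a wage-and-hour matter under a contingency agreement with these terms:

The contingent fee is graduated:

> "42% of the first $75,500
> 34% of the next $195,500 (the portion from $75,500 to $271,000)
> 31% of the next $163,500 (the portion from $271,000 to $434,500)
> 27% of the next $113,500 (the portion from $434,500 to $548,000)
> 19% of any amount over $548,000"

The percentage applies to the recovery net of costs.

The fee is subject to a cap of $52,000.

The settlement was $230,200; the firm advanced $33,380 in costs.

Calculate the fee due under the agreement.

Fee base (net of costs): $230,200 − $33,380 = $196,820
First $75,500 at 42% = $31,710.00
Remaining $121,320 at 34% = $41,248.80
Fee: $31,710.00 + $41,248.80 = $72,958.80
$72,958.80 exceeds the $52,000 cap, so the fee is capped at $52,000.00.

$52,000.00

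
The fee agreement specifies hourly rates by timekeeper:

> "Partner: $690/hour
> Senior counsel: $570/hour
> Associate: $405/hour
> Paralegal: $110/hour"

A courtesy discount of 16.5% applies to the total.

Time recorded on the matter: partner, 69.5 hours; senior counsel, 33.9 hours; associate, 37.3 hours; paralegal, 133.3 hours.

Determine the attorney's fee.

Partner: 69.5 × $690 = $47,955.00
Senior counsel: 33.9 × $570 = $19,323.00
Associate: 37.3 × $405 = $15,106.50
Paralegal: 133.3 × $110 = $14,663.00
Subtotal: $97,047.50
Less 16.5% discount: −$16,012.84
Total: $97,047.50 − $16,012.84 = $81,034.66

$81,034.66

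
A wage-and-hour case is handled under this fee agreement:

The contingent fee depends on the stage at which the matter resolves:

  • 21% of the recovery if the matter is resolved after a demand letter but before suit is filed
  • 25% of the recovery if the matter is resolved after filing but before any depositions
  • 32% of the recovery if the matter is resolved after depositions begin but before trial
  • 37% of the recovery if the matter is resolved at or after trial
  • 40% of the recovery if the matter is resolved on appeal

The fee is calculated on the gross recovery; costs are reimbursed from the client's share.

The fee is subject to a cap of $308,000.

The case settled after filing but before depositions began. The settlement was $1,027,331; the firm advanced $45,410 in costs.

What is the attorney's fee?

Fee base is the gross recovery, $1,027,331; costs are reimbursed separately.
The matter settled after filing but before depositions began, so the 25% rate applies.
$1,027,331 × 25% = $256,832.75
$256,832.75 is under the $308,000 cap.

$256,832.75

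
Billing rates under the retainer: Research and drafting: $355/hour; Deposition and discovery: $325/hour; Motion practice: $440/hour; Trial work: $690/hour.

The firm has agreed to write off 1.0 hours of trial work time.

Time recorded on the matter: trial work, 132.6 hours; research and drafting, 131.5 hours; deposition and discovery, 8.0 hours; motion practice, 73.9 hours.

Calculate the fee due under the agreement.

$172,602.50

Research and drafting: 131.5 × $355 = $46,682.50
Deposition and discovery: 8.0 × $325 = $2,600.00
Motion practice: 73.9 × $440 = $32,516.00
Trial work: 132.6 × $690 = $91,494.00
Subtotal: $173,292.50
Write-off: 1.0 × $690 = $690.00
Total: $173,292.50 − $690.00 = $172,602.50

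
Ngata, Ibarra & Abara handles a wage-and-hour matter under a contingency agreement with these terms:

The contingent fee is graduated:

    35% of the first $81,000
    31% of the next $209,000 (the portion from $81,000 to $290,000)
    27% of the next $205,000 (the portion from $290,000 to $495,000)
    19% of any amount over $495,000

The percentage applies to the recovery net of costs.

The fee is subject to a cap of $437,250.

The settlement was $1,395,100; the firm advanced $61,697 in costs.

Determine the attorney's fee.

Fee base (net of costs): $1,395,100 − $61,697 = $1,333,403
First $81,000 at 35% = $28,350.00
Next $209,000 at 31% = $64,790.00
Next $205,000 at 27% = $55,350.00
Remaining $838,403 at 19% = $159,296.57
Fee: $28,350.00 + $64,790.00 + $55,350.00 + $159,296.57 = $307,786.57
$307,786.57 is under the $437,250 cap.

$307,786.57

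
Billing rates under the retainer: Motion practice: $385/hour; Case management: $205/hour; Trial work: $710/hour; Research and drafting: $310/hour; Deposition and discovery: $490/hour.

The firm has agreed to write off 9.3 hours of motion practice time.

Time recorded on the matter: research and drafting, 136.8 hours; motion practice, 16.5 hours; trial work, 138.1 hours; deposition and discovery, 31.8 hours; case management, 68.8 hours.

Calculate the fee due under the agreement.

$172,917.00

Motion practice: 16.5 × $385 = $6,352.50
Case management: 68.8 × $205 = $14,104.00
Trial work: 138.1 × $710 = $98,051.00
Research and drafting: 136.8 × $310 = $42,408.00
Deposition and discovery: 31.8 × $490 = $15,582.00
Subtotal: $176,497.50
Write-off: 9.3 × $385 = $3,580.50
Total: $176,497.50 − $3,580.50 = $172,917.00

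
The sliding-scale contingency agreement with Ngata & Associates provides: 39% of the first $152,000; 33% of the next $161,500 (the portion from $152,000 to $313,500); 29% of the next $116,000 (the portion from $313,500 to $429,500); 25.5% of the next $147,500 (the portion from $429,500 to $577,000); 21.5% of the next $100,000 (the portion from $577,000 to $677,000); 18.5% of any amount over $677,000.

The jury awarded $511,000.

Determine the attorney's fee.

$166,997.50

First $152,000 at 39% = $59,280.00
Next $161,500 at 33% = $53,295.00
Next $116,000 at 29% = $33,640.00
Remaining $81,500 at 25.5% = $20,782.50
Fee: $59,280.00 + $53,295.00 + $33,640.00 + $20,782.50 = $166,997.50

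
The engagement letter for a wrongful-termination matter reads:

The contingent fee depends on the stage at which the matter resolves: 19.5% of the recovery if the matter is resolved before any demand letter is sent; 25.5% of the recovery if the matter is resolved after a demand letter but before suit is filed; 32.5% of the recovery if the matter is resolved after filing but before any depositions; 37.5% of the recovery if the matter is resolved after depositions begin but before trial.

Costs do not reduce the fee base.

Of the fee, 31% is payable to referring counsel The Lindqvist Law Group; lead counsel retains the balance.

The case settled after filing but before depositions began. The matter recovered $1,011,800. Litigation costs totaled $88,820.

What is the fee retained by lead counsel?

$226,896.15

Fee base is the gross recovery, $1,011,800; costs are reimbursed separately.
The matter settled after filing but before depositions began, so the 32.5% rate applies.
$1,011,800 × 32.5% = $328,835.00
Referral share: 31% of $328,835.00 = $101,938.85; lead counsel retains $328,835.00 − $101,938.85 = $226,896.15.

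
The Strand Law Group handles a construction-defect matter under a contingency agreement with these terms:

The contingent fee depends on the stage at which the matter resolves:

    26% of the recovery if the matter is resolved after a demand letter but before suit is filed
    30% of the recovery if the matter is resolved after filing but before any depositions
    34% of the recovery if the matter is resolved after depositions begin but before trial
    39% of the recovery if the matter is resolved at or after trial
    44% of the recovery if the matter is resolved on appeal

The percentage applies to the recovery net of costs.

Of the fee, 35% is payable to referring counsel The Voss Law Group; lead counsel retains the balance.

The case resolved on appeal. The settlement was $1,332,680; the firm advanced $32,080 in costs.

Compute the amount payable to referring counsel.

$200,292.40

Fee base (net of costs): $1,332,680 − $32,080 = $1,300,600
The matter resolved on appeal, so the 44% rate applies.
$1,300,600 × 44% = $572,264.00
Referral share: 35% of $572,264.00 = $200,292.40; lead counsel retains $572,264.00 − $200,292.40 = $371,971.60.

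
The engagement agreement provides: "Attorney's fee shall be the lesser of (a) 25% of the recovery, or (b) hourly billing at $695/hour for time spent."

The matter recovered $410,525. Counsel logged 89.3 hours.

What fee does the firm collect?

(a) 25% of $410,525 = $102,631.25
(b) 89.3 × $695 = $62,063.50
The lesser is (b): $62,063.50.

$62,063.50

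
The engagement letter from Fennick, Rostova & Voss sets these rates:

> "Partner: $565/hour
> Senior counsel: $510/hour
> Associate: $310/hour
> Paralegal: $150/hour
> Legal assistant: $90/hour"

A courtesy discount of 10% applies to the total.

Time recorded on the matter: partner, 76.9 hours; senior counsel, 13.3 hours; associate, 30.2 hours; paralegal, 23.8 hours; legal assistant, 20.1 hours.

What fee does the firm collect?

Partner: 76.9 × $565 = $43,448.50
Senior counsel: 13.3 × $510 = $6,783.00
Associate: 30.2 × $310 = $9,362.00
Paralegal: 23.8 × $150 = $3,570.00
Legal assistant: 20.1 × $90 = $1,809.00
Subtotal: $64,972.50
Less 10% discount: −$6,497.25
Total: $64,972.50 − $6,497.25 = $58,475.25

$58,475.25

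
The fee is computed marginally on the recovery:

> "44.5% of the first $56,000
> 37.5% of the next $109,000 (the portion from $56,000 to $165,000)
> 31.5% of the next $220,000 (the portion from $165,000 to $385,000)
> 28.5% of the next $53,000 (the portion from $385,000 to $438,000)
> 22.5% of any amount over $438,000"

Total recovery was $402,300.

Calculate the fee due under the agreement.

$140,025.50

First $56,000 at 44.5% = $24,920.00
Next $109,000 at 37.5% = $40,875.00
Next $220,000 at 31.5% = $69,300.00
Remaining $17,300 at 28.5% = $4,930.50
Fee: $24,920.00 + $40,875.00 + $69,300.00 + $4,930.50 = $140,025.50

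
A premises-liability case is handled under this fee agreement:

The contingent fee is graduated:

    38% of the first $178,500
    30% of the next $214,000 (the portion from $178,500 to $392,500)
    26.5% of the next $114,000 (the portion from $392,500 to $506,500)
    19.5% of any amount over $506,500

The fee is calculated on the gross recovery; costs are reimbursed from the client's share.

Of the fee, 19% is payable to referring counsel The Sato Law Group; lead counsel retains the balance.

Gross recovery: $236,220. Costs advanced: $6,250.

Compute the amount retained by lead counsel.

$68,968.26

Fee base is the gross recovery, $236,220; costs are reimbursed separately.
First $178,500 at 38% = $67,830.00
Remaining $57,720 at 30% = $17,316.00
Fee: $67,830.00 + $17,316.00 = $85,146.00
Referral share: 19% of $85,146.00 = $16,177.74; lead counsel retains $85,146.00 − $16,177.74 = $68,968.26.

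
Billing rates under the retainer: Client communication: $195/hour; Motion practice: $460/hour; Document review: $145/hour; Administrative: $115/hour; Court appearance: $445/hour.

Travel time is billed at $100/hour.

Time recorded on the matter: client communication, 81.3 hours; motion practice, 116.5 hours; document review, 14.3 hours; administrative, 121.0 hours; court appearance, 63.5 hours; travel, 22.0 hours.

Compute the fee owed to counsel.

$115,889.50

Client communication: 81.3 × $195 = $15,853.50
Motion practice: 116.5 × $460 = $53,590.00
Document review: 14.3 × $145 = $2,073.50
Administrative: 121.0 × $115 = $13,915.00
Court appearance: 63.5 × $445 = $28,257.50
Subtotal: $15,853.50 + $53,590.00 + $2,073.50 + $13,915.00 + $28,257.50 = $113,689.50
Travel: 22.0 × $100 = $2,200.00
Total: $113,689.50 + $2,200.00 = $115,889.50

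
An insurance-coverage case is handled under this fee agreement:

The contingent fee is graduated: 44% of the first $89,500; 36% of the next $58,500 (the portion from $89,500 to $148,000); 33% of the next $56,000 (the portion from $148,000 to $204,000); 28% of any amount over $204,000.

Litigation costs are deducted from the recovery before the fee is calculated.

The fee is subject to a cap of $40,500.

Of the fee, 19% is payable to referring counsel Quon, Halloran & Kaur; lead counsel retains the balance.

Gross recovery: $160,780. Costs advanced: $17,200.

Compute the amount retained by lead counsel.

Fee base (net of costs): $160,780 − $17,200 = $143,580
First $89,500 at 44% = $39,380.00
Remaining $54,080 at 36% = $19,468.80
Fee: $39,380.00 + $19,468.80 = $58,848.80
$58,848.80 exceeds the $40,500 cap, so the fee is capped at $40,500.00.
Referral share: 19% of $40,500.00 = $7,695.00; lead counsel retains $40,500.00 − $7,695.00 = $32,805.00.

$32,805.00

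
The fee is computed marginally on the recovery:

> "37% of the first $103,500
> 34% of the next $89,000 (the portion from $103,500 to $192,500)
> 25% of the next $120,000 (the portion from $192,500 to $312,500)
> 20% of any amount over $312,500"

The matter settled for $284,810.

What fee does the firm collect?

$91,632.50

First $103,500 at 37% = $38,295.00
Next $89,000 at 34% = $30,260.00
Remaining $92,310 at 25% = $23,077.50
Fee: $38,295.00 + $30,260.00 + $23,077.50 = $91,632.50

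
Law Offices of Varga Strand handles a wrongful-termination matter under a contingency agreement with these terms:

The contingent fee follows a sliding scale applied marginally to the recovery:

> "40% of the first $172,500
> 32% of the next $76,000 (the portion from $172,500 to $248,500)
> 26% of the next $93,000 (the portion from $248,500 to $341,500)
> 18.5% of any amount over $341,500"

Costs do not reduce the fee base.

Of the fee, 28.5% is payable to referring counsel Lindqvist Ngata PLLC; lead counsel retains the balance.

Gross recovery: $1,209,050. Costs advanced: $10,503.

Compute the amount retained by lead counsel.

Fee base is the gross recovery, $1,209,050; costs are reimbursed separately.
First $172,500 at 40% = $69,000.00
Next $76,000 at 32% = $24,320.00
Next $93,000 at 26% = $24,180.00
Remaining $867,550 at 18.5% = $160,496.75
Fee: $69,000.00 + $24,320.00 + $24,180.00 + $160,496.75 = $277,996.75
Referral share: 28.5% of $277,996.75 = $79,229.07; lead counsel retains $277,996.75 − $79,229.07 = $198,767.68.

$198,767.68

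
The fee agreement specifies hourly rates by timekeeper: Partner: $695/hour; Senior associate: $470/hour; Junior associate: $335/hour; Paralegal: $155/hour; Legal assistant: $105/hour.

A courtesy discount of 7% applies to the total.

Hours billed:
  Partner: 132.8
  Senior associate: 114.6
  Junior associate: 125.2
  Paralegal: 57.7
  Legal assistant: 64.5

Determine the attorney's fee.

Partner: 132.8 × $695 = $92,296.00
Senior associate: 114.6 × $470 = $53,862.00
Junior associate: 125.2 × $335 = $41,942.00
Paralegal: 57.7 × $155 = $8,943.50
Legal assistant: 64.5 × $105 = $6,772.50
Subtotal: $203,816.00
Less 7% discount: −$14,267.12
Total: $203,816.00 − $14,267.12 = $189,548.88

$189,548.88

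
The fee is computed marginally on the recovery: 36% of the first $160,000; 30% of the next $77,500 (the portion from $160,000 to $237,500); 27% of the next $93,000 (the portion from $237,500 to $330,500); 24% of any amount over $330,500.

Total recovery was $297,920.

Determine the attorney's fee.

$97,163.40

First $160,000 at 36% = $57,600.00
Next $77,500 at 30% = $23,250.00
Remaining $60,420 at 27% = $16,313.40
Fee: $57,600.00 + $23,250.00 + $16,313.40 = $97,163.40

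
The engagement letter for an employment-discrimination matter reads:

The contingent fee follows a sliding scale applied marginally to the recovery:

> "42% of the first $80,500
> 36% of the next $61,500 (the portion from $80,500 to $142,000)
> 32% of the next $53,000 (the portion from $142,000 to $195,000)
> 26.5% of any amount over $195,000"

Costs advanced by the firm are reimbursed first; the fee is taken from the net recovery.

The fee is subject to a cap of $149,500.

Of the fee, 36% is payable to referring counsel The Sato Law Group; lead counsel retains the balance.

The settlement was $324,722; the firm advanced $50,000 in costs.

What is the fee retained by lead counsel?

$60,183.25

Fee base (net of costs): $324,722 − $50,000 = $274,722
First $80,500 at 42% = $33,810.00
Next $61,500 at 36% = $22,140.00
Next $53,000 at 32% = $16,960.00
Remaining $79,722 at 26.5% = $21,126.33
Fee: $33,810.00 + $22,140.00 + $16,960.00 + $21,126.33 = $94,036.33
$94,036.33 is under the $149,500 cap.
Referral share: 36% of $94,036.33 = $33,853.08; lead counsel retains $94,036.33 − $33,853.08 = $60,183.25.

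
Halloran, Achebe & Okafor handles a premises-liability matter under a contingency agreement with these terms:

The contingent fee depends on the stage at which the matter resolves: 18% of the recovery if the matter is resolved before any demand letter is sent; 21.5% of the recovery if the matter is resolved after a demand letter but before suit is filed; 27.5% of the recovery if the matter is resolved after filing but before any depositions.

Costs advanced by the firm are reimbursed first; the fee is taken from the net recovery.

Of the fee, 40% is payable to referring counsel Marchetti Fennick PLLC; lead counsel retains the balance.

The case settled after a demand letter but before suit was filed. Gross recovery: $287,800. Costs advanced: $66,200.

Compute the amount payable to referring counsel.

$19,057.60

Fee base (net of costs): $287,800 − $66,200 = $221,600
The matter settled after a demand letter but before suit was filed, so the 21.5% rate applies.
$221,600 × 21.5% = $47,644.00
Referral share: 40% of $47,644.00 = $19,057.60; lead counsel retains $47,644.00 − $19,057.60 = $28,586.40.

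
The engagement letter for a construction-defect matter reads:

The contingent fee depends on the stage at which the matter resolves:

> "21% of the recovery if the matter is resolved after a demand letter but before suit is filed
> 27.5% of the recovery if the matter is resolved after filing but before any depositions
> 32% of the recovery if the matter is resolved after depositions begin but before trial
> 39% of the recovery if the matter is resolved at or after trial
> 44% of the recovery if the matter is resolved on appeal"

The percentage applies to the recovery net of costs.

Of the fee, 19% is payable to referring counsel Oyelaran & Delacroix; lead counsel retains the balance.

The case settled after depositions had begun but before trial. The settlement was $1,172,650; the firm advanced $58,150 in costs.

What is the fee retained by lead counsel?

$288,878.40

Fee base (net of costs): $1,172,650 − $58,150 = $1,114,500
The matter settled after depositions had begun but before trial, so the 32% rate applies.
$1,114,500 × 32% = $356,640.00
Referral share: 19% of $356,640.00 = $67,761.60; lead counsel retains $356,640.00 − $67,761.60 = $288,878.40.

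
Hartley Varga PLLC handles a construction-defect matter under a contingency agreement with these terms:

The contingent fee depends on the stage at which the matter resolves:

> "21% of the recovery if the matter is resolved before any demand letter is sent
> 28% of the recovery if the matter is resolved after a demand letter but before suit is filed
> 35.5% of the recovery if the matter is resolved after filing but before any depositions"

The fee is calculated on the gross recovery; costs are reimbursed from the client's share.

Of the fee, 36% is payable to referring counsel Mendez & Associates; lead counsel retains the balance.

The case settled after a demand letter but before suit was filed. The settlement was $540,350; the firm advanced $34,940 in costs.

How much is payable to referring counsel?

$54,467.28

Fee base is the gross recovery, $540,350; costs are reimbursed separately.
The matter settled after a demand letter but before suit was filed, so the 28% rate applies.
$540,350 × 28% = $151,298.00
Referral share: 36% of $151,298.00 = $54,467.28; lead counsel retains $151,298.00 − $54,467.28 = $96,830.72.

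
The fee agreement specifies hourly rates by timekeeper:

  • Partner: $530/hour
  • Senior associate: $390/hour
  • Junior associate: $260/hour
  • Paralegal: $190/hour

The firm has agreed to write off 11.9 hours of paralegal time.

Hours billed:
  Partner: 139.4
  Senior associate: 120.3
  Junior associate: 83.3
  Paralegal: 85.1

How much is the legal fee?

$156,365.00

Partner: 139.4 × $530 = $73,882.00
Senior associate: 120.3 × $390 = $46,917.00
Junior associate: 83.3 × $260 = $21,658.00
Paralegal: 85.1 × $190 = $16,169.00
Subtotal: $158,626.00
Write-off: 11.9 × $190 = $2,261.00
Total: $158,626.00 − $2,261.00 = $156,365.00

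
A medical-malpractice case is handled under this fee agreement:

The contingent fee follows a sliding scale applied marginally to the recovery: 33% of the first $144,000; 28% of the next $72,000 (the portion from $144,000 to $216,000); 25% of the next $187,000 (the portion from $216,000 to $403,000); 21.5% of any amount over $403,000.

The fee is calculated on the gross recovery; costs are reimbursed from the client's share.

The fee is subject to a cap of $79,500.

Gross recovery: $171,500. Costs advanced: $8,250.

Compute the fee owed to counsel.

$55,220.00

Fee base is the gross recovery, $171,500; costs are reimbursed separately.
First $144,000 at 33% = $47,520.00
Remaining $27,500 at 28% = $7,700.00
Fee: $47,520.00 + $7,700.00 = $55,220.00
$55,220.00 is under the $79,500 cap.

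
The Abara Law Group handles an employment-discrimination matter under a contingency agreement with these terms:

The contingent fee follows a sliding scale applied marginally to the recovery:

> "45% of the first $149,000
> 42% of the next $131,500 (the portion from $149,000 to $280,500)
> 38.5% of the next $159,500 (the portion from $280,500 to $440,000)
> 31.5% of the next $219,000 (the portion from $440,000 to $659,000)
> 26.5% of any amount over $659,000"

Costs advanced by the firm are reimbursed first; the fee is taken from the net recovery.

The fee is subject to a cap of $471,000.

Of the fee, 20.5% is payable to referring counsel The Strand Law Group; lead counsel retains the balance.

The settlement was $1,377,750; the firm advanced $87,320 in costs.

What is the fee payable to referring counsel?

Fee base (net of costs): $1,377,750 − $87,320 = $1,290,430
First $149,000 at 45% = $67,050.00
Next $131,500 at 42% = $55,230.00
Next $159,500 at 38.5% = $61,407.50
Next $219,000 at 31.5% = $68,985.00
Remaining $631,430 at 26.5% = $167,328.95
Fee: $67,050.00 + $55,230.00 + $61,407.50 + $68,985.00 + $167,328.95 = $420,001.45
$420,001.45 is under the $471,000 cap.
Referral share: 20.5% of $420,001.45 = $86,100.30; lead counsel retains $420,001.45 − $86,100.30 = $333,901.15.

$86,100.30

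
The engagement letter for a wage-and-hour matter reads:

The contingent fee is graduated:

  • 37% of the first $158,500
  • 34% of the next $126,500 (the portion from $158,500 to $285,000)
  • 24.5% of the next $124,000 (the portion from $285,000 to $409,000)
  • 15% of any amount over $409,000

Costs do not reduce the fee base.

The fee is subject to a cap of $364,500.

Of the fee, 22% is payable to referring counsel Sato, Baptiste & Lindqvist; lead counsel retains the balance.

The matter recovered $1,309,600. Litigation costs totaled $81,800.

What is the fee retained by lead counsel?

$208,357.50

Fee base is the gross recovery, $1,309,600; costs are reimbursed separately.
First $158,500 at 37% = $58,645.00
Next $126,500 at 34% = $43,010.00
Next $124,000 at 24.5% = $30,380.00
Remaining $900,600 at 15% = $135,090.00
Fee: $58,645.00 + $43,010.00 + $30,380.00 + $135,090.00 = $267,125.00
$267,125.00 is under the $364,500 cap.
Referral share: 22% of $267,125.00 = $58,767.50; lead counsel retains $267,125.00 − $58,767.50 = $208,357.50.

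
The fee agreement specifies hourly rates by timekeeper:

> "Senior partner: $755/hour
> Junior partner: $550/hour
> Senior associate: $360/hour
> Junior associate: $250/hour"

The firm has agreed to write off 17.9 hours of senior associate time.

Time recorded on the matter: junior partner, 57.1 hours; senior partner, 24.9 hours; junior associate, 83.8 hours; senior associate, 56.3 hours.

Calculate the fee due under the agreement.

$84,978.50

Senior partner: 24.9 × $755 = $18,799.50
Junior partner: 57.1 × $550 = $31,405.00
Senior associate: 56.3 × $360 = $20,268.00
Junior associate: 83.8 × $250 = $20,950.00
Subtotal: $91,422.50
Write-off: 17.9 × $360 = $6,444.00
Total: $91,422.50 − $6,444.00 = $84,978.50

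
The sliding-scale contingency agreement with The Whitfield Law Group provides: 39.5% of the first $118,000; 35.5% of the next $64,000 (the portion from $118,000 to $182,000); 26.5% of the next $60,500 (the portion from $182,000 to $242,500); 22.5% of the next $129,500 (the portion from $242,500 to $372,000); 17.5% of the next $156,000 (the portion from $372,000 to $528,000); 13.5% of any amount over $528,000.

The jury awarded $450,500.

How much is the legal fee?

$128,237.50

First $118,000 at 39.5% = $46,610.00
Next $64,000 at 35.5% = $22,720.00
Next $60,500 at 26.5% = $16,032.50
Next $129,500 at 22.5% = $29,137.50
Remaining $78,500 at 17.5% = $13,737.50
Fee: $46,610.00 + $22,720.00 + $16,032.50 + $29,137.50 + $13,737.50 = $128,237.50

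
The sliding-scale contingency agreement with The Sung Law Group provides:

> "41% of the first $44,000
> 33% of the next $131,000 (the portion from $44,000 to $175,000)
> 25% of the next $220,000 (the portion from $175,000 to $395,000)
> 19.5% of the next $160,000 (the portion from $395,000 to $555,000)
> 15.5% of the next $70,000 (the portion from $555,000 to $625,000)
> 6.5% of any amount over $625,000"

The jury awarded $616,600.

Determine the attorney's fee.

First $44,000 at 41% = $18,040.00
Next $131,000 at 33% = $43,230.00
Next $220,000 at 25% = $55,000.00
Next $160,000 at 19.5% = $31,200.00
Remaining $61,600 at 15.5% = $9,548.00
Fee: $18,040.00 + $43,230.00 + $55,000.00 + $31,200.00 + $9,548.00 = $157,018.00

$157,018.00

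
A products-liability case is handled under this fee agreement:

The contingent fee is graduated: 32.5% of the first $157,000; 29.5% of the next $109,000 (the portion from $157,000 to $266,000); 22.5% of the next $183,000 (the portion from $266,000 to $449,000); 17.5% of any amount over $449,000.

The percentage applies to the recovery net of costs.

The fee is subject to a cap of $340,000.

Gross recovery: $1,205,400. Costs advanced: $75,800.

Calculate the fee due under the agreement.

Fee base (net of costs): $1,205,400 − $75,800 = $1,129,600
First $157,000 at 32.5% = $51,025.00
Next $109,000 at 29.5% = $32,155.00
Next $183,000 at 22.5% = $41,175.00
Remaining $680,600 at 17.5% = $119,105.00
Fee: $51,025.00 + $32,155.00 + $41,175.00 + $119,105.00 = $243,460.00
$243,460.00 is under the $340,000 cap.

$243,460.00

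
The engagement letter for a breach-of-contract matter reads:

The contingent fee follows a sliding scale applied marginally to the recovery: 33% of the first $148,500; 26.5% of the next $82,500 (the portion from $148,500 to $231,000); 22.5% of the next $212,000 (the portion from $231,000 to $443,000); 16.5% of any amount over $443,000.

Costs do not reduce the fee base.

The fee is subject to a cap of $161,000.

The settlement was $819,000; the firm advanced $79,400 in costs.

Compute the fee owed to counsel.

Fee base is the gross recovery, $819,000; costs are reimbursed separately.
First $148,500 at 33% = $49,005.00
Next $82,500 at 26.5% = $21,862.50
Next $212,000 at 22.5% = $47,700.00
Remaining $376,000 at 16.5% = $62,040.00
Fee: $49,005.00 + $21,862.50 + $47,700.00 + $62,040.00 = $180,607.50
$180,607.50 exceeds the $161,000 cap, so the fee is capped at $161,000.00.

$161,000.00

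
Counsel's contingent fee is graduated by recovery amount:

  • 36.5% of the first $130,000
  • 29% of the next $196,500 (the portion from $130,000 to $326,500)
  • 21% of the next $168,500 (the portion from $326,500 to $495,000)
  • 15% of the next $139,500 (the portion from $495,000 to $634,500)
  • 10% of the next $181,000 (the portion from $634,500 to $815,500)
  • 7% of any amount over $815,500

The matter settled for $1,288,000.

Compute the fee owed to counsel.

$211,920.00

First $130,000 at 36.5% = $47,450.00
Next $196,500 at 29% = $56,985.00
Next $168,500 at 21% = $35,385.00
Next $139,500 at 15% = $20,925.00
Next $181,000 at 10% = $18,100.00
Remaining $472,500 at 7% = $33,075.00
Fee: $47,450.00 + $56,985.00 + $35,385.00 + $20,925.00 + $18,100.00 + $33,075.00 = $211,920.00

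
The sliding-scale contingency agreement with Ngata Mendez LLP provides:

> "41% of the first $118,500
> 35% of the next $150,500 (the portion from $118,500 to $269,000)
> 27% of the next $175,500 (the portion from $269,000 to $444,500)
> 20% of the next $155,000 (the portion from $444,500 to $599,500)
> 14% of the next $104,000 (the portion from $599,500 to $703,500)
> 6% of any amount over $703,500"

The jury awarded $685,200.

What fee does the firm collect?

$191,643.00

First $118,500 at 41% = $48,585.00
Next $150,500 at 35% = $52,675.00
Next $175,500 at 27% = $47,385.00
Next $155,000 at 20% = $31,000.00
Remaining $85,700 at 14% = $11,998.00
Fee: $48,585.00 + $52,675.00 + $47,385.00 + $31,000.00 + $11,998.00 = $191,643.00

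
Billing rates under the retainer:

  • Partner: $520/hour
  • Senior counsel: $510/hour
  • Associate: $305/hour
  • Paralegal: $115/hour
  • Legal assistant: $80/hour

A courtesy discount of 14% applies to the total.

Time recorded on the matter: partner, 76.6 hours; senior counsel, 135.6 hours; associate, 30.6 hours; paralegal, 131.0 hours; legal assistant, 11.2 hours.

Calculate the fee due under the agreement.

$115,482.52

Partner: 76.6 × $520 = $39,832.00
Senior counsel: 135.6 × $510 = $69,156.00
Associate: 30.6 × $305 = $9,333.00
Paralegal: 131.0 × $115 = $15,065.00
Legal assistant: 11.2 × $80 = $896.00
Subtotal: $134,282.00
Less 14% discount: −$18,799.48
Total: $134,282.00 − $18,799.48 = $115,482.52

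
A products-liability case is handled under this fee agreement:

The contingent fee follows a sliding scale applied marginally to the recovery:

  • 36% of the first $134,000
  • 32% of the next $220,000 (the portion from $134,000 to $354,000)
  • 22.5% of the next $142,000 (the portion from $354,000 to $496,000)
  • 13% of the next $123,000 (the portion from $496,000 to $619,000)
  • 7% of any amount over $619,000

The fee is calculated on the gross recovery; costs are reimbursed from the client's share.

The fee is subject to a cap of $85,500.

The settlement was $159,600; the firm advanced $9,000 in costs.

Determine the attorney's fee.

$56,432.00

Fee base is the gross recovery, $159,600; costs are reimbursed separately.
First $134,000 at 36% = $48,240.00
Remaining $25,600 at 32% = $8,192.00
Fee: $48,240.00 + $8,192.00 = $56,432.00
$56,432.00 is under the $85,500 cap.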